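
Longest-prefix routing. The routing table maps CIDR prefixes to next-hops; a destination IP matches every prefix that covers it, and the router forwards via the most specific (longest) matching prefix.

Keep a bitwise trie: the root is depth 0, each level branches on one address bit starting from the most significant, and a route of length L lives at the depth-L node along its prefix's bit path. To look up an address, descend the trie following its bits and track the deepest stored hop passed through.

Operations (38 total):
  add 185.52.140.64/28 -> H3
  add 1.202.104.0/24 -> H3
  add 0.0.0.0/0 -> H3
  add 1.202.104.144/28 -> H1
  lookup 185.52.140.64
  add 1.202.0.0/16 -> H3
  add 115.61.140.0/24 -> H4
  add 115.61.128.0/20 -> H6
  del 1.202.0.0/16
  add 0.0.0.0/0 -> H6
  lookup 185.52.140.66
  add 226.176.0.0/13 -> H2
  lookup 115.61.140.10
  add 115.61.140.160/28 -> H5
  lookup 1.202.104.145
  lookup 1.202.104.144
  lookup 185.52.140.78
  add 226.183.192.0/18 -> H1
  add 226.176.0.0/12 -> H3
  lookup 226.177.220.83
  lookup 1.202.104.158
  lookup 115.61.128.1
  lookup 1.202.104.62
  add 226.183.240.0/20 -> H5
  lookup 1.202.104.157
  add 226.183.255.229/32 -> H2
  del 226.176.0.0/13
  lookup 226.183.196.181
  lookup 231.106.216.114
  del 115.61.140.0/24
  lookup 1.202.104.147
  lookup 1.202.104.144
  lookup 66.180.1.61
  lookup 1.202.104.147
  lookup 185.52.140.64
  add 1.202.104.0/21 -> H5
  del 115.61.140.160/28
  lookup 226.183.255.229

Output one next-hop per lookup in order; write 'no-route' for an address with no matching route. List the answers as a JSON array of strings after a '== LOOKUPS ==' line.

Apply in order:
  add 185.52.140.64/28 -> H3 at depth 28
  add 1.202.104.0/24 -> H3 at depth 24
  add 0.0.0.0/0 -> H3 at depth 0
  add 1.202.104.144/28 -> H1 at depth 28
  lookup 185.52.140.64: bits 1011100100110100100011000100 walk d0:H3→d1:-→d2:-→d3:-→d4:-→d5:-→d6:-→d7:-→d8:-→d9:-→d10:-→d11:-→d12:-→d13:-→d14:-→d15:-→d16:-→d17:-→d18:-→d19:-→d20:-→d21:-→d22:-→d23:-→d24:-→d25:-→d26:-→d27:-→d28:H3 -> H3
  add 1.202.0.0/16 -> H3 at depth 16
  add 115.61.140.0/24 -> H4 at depth 24
  add 115.61.128.0/20 -> H6 at depth 20
  - 1.202.0.0/16 clear@16
  add 0.0.0.0/0 -> H6 at depth 0
  lookup 185.52.140.66: bits 1011100100110100100011000100 walk d0:H6→d1:-→d2:-→d3:-→d4:-→d5:-→d6:-→d7:-→d8:-→d9:-→d10:-→d11:-→d12:-→d13:-→d14:-→d15:-→d16:-→d17:-→d18:-→d19:-→d20:-→d21:-→d22:-→d23:-→d24:-→d25:-→d26:-→d27:-→d28:H3 -> H3
  add 226.176.0.0/13 -> H2 at depth 13
  lookup 115.61.140.10: bits 011100110011110110001100 walk d0:H6→d1:-→d2:-→d3:-→d4:-→d5:-→d6:-→d7:-→d8:-→d9:-→d10:-→d11:-→d12:-→d13:-→d14:-→d15:-→d16:-→d17:-→d18:-→d19:-→d20:H6→d21:-→d22:-→d23:-→d24:H4 -> H4
  add 115.61.140.160/28 -> H5 at depth 28
  lookup 1.202.104.145: bits 0000000111001010011010001001 walk d0:H6→d1:-→d2:-→d3:-→d4:-→d5:-→d6:-→d7:-→d8:-→d9:-→d10:-→d11:-→d12:-→d13:-→d14:-→d15:-→d16:-→d17:-→d18:-→d19:-→d20:-→d21:-→d22:-→d23:-→d24:H3→d25:-→d26:-→d27:-→d28:H1 -> H1
  lookup 1.202.104.144: bits 0000000111001010011010001001 walk d0:H6→d1:-→d2:-→d3:-→d4:-→d5:-→d6:-→d7:-→d8:-→d9:-→d10:-→d11:-→d12:-→d13:-→d14:-→d15:-→d16:-→d17:-→d18:-→d19:-→d20:-→d21:-→d22:-→d23:-→d24:H3→d25:-→d26:-→d27:-→d28:H1 -> H1
  lookup 185.52.140.78: bits 1011100100110100100011000100 walk d0:H6→d1:-→d2:-→d3:-→d4:-→d5:-→d6:-→d7:-→d8:-→d9:-→d10:-→d11:-→d12:-→d13:-→d14:-→d15:-→d16:-→d17:-→d18:-→d19:-→d20:-→d21:-→d22:-→d23:-→d24:-→d25:-→d26:-→d27:-→d28:H3 -> H3
  add 226.183.192.0/18 -> H1 at depth 18
  add 226.176.0.0/12 -> H3 at depth 12
  lookup 226.177.220.83: bits 1110001010110 walk d0:H6→d1:-→d2:-→d3:-→d4:-→d5:-→d6:-→d7:-→d8:-→d9:-→d10:-→d11:-→d12:H3→d13:H2 -> H2
  lookup 1.202.104.158: bits 0000000111001010011010001001 walk d0:H6→d1:-→d2:-→d3:-→d4:-→d5:-→d6:-→d7:-→d8:-→d9:-→d10:-→d11:-→d12:-→d13:-→d14:-→d15:-→d16:-→d17:-→d18:-→d19:-→d20:-→d21:-→d22:-→d23:-→d24:H3→d25:-→d26:-→d27:-→d28:H1 -> H1
  lookup 115.61.128.1: bits 01110011001111011000 walk d0:H6→d1:-→d2:-→d3:-→d4:-→d5:-→d6:-→d7:-→d8:-→d9:-→d10:-→d11:-→d12:-→d13:-→d14:-→d15:-→d16:-→d17:-→d18:-→d19:-→d20:H6 -> H6
  lookup 1.202.104.62: bits 000000011100101001101000 walk d0:H6→d1:-→d2:-→d3:-→d4:-→d5:-→d6:-→d7:-→d8:-→d9:-→d10:-→d11:-→d12:-→d13:-→d14:-→d15:-→d16:-→d17:-→d18:-→d19:-→d20:-→d21:-→d22:-→d23:-→d24:H3 -> H3
  add 226.183.240.0/20 -> H5 at depth 20
  lookup 1.202.104.157: bits 0000000111001010011010001001 walk d0:H6→d1:-→d2:-→d3:-→d4:-→d5:-→d6:-→d7:-→d8:-→d9:-→d10:-→d11:-→d12:-→d13:-→d14:-→d15:-→d16:-→d17:-→d18:-→d19:-→d20:-→d21:-→d22:-→d23:-→d24:H3→d25:-→d26:-→d27:-→d28:H1 -> H1
  add 226.183.255.229/32 -> H2 at depth 32
  - 226.176.0.0/13 clear@13
  lookup 226.183.196.181: bits 111000101011011111 walk d0:H6→d1:-→d2:-→d3:-→d4:-→d5:-→d6:-→d7:-→d8:-→d9:-→d10:-→d11:-→d12:H3→d13:-→d14:-→d15:-→d16:-→d17:-→d18:H1 -> H1
  lookup 231.106.216.114: bits 11100 walk d0:H6→d1:-→d2:-→d3:-→d4:-→d5:- -> H6
  - 115.61.140.0/24 clear@24
  lookup 1.202.104.147: bits 0000000111001010011010001001 walk d0:H6→d1:-→d2:-→d3:-→d4:-→d5:-→d6:-→d7:-→d8:-→d9:-→d10:-→d11:-→d12:-→d13:-→d14:-→d15:-→d16:-→d17:-→d18:-→d19:-→d20:-→d21:-→d22:-→d23:-→d24:H3→d25:-→d26:-→d27:-→d28:H1 -> H1
  lookup 1.202.104.144: bits 0000000111001010011010001001 walk d0:H6→d1:-→d2:-→d3:-→d4:-→d5:-→d6:-→d7:-→d8:-→d9:-→d10:-→d11:-→d12:-→d13:-→d14:-→d15:-→d16:-→d17:-→d18:-→d19:-→d20:-→d21:-→d22:-→d23:-→d24:H3→d25:-→d26:-→d27:-→d28:H1 -> H1
  lookup 66.180.1.61: bits 01 walk d0:H6→d1:-→d2:- -> H6
  lookup 1.202.104.147: bits 0000000111001010011010001001 walk d0:H6→d1:-→d2:-→d3:-→d4:-→d5:-→d6:-→d7:-→d8:-→d9:-→d10:-→d11:-→d12:-→d13:-→d14:-→d15:-→d16:-→d17:-→d18:-→d19:-→d20:-→d21:-→d22:-→d23:-→d24:H3→d25:-→d26:-→d27:-→d28:H1 -> H1
  lookup 185.52.140.64: bits 1011100100110100100011000100 walk d0:H6→d1:-→d2:-→d3:-→d4:-→d5:-→d6:-→d7:-→d8:-→d9:-→d10:-→d11:-→d12:-→d13:-→d14:-→d15:-→d16:-→d17:-→d18:-→d19:-→d20:-→d21:-→d22:-→d23:-→d24:-→d25:-→d26:-→d27:-→d28:H3 -> H3
  add 1.202.104.0/21 -> H5 at depth 21
  - 115.61.140.160/28 clear@28
  lookup 226.183.255.229: bits 11100010101101111111111111100101 walk d0:H6→d1:-→d2:-→d3:-→d4:-→d5:-→d6:-→d7:-→d8:-→d9:-→d10:-→d11:-→d12:H3→d13:-→d14:-→d15:-→d16:-→d17:-→d18:H1→d19:-→d20:H5→d21:-→d22:-→d23:-→d24:-→d25:-→d26:-→d27:-→d28:-→d29:-→d30:-→d31:-→d32:H2 -> H2

== LOOKUPS ==
["H3","H3","H4","H1","H1","H3","H2","H1","H6","H3","H1","H1","H6","H1","H1","H6","H1","H3","H2"]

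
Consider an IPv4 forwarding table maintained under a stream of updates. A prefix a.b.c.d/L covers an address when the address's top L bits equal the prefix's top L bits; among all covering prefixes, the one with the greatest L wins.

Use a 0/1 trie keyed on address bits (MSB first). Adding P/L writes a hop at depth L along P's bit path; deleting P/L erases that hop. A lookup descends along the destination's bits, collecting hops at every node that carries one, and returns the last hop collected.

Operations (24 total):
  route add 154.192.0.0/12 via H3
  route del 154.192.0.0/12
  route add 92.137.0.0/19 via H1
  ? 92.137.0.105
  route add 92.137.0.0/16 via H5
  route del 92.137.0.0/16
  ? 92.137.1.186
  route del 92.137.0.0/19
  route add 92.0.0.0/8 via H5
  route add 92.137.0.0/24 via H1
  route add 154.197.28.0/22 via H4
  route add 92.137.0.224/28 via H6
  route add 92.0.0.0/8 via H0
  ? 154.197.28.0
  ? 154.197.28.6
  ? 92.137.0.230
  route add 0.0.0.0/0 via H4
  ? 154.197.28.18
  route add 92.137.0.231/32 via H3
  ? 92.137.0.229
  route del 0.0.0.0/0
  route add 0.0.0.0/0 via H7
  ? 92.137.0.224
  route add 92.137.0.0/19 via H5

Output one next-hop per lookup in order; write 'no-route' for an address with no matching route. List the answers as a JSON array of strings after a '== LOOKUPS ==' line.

Trace:
  add 154.192.0.0/12 -> H3 at depth 12
  - 154.192.0.0/12 clear@12
  add 92.137.0.0/19 -> H1 at depth 19
  lookup 92.137.0.105: bits 0101110010001001000 walk d0:-→d1:-→d2:-→d3:-→d4:-→d5:-→d6:-→d7:-→d8:-→d9:-→d10:-→d11:-→d12:-→d13:-→d14:-→d15:-→d16:-→d17:-→d18:-→d19:H1 -> H1
  add 92.137.0.0/16 -> H5 at depth 16
  - 92.137.0.0/16 clear@16
  lookup 92.137.1.186: bits 0101110010001001000 walk d0:-→d1:-→d2:-→d3:-→d4:-→d5:-→d6:-→d7:-→d8:-→d9:-→d10:-→d11:-→d12:-→d13:-→d14:-→d15:-→d16:-→d17:-→d18:-→d19:H1 -> H1
  - 92.137.0.0/19 clear@19
  add 92.0.0.0/8 -> H5 at depth 8
  add 92.137.0.0/24 -> H1 at depth 24
  add 154.197.28.0/22 -> H4 at depth 22
  add 92.137.0.224/28 -> H6 at depth 28
  add 92.0.0.0/8 -> H0 at depth 8
  lookup 154.197.28.0: bits 1001101011000101000111 walk d0:-→d1:-→d2:-→d3:-→d4:-→d5:-→d6:-→d7:-→d8:-→d9:-→d10:-→d11:-→d12:-→d13:-→d14:-→d15:-→d16:-→d17:-→d18:-→d19:-→d20:-→d21:-→d22:H4 -> H4
  lookup 154.197.28.6: bits 1001101011000101000111 walk d0:-→d1:-→d2:-→d3:-→d4:-→d5:-→d6:-→d7:-→d8:-→d9:-→d10:-→d11:-→d12:-→d13:-→d14:-→d15:-→d16:-→d17:-→d18:-→d19:-→d20:-→d21:-→d22:H4 -> H4
  lookup 92.137.0.230: bits 0101110010001001000000001110 walk d0:-→d1:-→d2:-→d3:-→d4:-→d5:-→d6:-→d7:-→d8:H0→d9:-→d10:-→d11:-→d12:-→d13:-→d14:-→d15:-→d16:-→d17:-→d18:-→d19:-→d20:-→d21:-→d22:-→d23:-→d24:H1→d25:-→d26:-→d27:-→d28:H6 -> H6
  add 0.0.0.0/0 -> H4 at depth 0
  lookup 154.197.28.18: bits 1001101011000101000111 walk d0:H4→d1:-→d2:-→d3:-→d4:-→d5:-→d6:-→d7:-→d8:-→d9:-→d10:-→d11:-→d12:-→d13:-→d14:-→d15:-→d16:-→d17:-→d18:-→d19:-→d20:-→d21:-→d22:H4 -> H4
  add 92.137.0.231/32 -> H3 at depth 32
  lookup 92.137.0.229: bits 010111001000100100000000111001 walk d0:H4→d1:-→d2:-→d3:-→d4:-→d5:-→d6:-→d7:-→d8:H0→d9:-→d10:-→d11:-→d12:-→d13:-→d14:-→d15:-→d16:-→d17:-→d18:-→d19:-→d20:-→d21:-→d22:-→d23:-→d24:H1→d25:-→d26:-→d27:-→d28:H6→d29:-→d30:- -> H6
  - 0.0.0.0/0 clear@0
  add 0.0.0.0/0 -> H7 at depth 0
  lookup 92.137.0.224: bits 01011100100010010000000011100 walk d0:H7→d1:-→d2:-→d3:-→d4:-→d5:-→d6:-→d7:-→d8:H0→d9:-→d10:-→d11:-→d12:-→d13:-→d14:-→d15:-→d16:-→d17:-→d18:-→d19:-→d20:-→d21:-→d22:-→d23:-→d24:H1→d25:-→d26:-→d27:-→d28:H6→d29:- -> H6
  add 92.137.0.0/19 -> H5 at depth 19

== LOOKUPS ==
["H1","H1","H4","H4","H6","H4","H6","H6"]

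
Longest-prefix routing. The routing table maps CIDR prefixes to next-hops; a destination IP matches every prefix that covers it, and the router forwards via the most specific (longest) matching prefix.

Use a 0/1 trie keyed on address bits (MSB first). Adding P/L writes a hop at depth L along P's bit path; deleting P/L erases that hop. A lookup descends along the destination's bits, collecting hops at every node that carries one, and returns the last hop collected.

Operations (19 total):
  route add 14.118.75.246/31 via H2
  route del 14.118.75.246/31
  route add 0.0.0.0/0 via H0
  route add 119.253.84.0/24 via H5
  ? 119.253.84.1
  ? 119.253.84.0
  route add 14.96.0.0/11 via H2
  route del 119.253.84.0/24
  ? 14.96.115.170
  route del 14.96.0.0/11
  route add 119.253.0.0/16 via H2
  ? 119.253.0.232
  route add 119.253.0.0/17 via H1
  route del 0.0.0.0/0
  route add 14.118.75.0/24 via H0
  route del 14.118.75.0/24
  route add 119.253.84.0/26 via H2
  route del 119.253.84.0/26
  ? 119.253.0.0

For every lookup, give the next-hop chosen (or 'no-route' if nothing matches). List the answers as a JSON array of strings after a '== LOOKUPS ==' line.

Process each operation:
  + 14.118.75.246/31 (H2) depth=31
  - 14.118.75.246/31 clear@31
  + 0.0.0.0/0 (H0) depth=0
  + 119.253.84.0/24 (H5) depth=24
  ? 119.253.84.1  path d0:H0→d1:-→d2:-→d3:-→d4:-→d5:-→d6:-→d7:-→d8:-→d9:-→d10:-→d11:-→d12:-→d13:-→d14:-→d15:-→d16:-→d17:-→d18:-→d19:-→d20:-→d21:-→d22:-→d23:-→d24:H5  best=H5
  ? 119.253.84.0  path d0:H0→d1:-→d2:-→d3:-→d4:-→d5:-→d6:-→d7:-→d8:-→d9:-→d10:-→d11:-→d12:-→d13:-→d14:-→d15:-→d16:-→d17:-→d18:-→d19:-→d20:-→d21:-→d22:-→d23:-→d24:H5  best=H5
  + 14.96.0.0/11 (H2) depth=11
  - 119.253.84.0/24 clear@24
  ? 14.96.115.170  path d0:H0→d1:-→d2:-→d3:-→d4:-→d5:-→d6:-→d7:-→d8:-→d9:-→d10:-→d11:H2  best=H2
  - 14.96.0.0/11 clear@11
  + 119.253.0.0/16 (H2) depth=16
  ? 119.253.0.232  path d0:H0→d1:-→d2:-→d3:-→d4:-→d5:-→d6:-→d7:-→d8:-→d9:-→d10:-→d11:-→d12:-→d13:-→d14:-→d15:-→d16:H2→d17:-  best=H2
  + 119.253.0.0/17 (H1) depth=17
  - 0.0.0.0/0 clear@0
  + 14.118.75.0/24 (H0) depth=24
  - 14.118.75.0/24 clear@24
  + 119.253.84.0/26 (H2) depth=26
  - 119.253.84.0/26 clear@26
  ? 119.253.0.0  path d0:-→d1:-→d2:-→d3:-→d4:-→d5:-→d6:-→d7:-→d8:-→d9:-→d10:-→d11:-→d12:-→d13:-→d14:-→d15:-→d16:H2→d17:H1  best=H1

== LOOKUPS ==
["H5","H5","H2","H2","H1"]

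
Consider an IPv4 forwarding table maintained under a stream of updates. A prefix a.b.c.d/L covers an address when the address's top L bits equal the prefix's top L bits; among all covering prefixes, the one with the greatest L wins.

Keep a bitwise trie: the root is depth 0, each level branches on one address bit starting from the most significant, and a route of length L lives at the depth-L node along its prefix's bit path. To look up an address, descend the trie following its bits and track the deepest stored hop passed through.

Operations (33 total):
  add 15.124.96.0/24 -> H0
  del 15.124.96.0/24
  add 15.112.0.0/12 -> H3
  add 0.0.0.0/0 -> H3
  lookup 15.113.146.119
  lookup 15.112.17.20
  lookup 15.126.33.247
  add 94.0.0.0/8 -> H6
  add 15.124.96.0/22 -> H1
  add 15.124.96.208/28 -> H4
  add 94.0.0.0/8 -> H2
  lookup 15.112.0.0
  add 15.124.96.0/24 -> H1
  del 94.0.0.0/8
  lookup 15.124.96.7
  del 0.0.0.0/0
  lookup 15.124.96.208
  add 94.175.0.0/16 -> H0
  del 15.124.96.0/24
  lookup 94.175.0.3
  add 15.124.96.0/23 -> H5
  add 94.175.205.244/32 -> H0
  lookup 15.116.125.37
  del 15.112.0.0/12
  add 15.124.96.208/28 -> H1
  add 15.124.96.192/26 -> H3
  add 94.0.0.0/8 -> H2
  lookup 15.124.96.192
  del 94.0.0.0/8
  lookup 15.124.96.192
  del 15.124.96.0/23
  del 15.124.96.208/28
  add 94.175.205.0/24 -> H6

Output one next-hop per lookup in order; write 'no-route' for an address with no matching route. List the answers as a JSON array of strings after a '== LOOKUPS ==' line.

Trace:
  + 15.124.96.0/24 (H0) depth=24
  del 15.124.96.0/24 (clear depth 24)
  + 15.112.0.0/12 (H3) depth=12
  + 0.0.0.0/0 (H3) depth=0
  Q 15.113.146.119: descend 000011110111 ; hops seen [H3,H3] ; pick H3
  Q 15.112.17.20: descend 000011110111 ; hops seen [H3,H3] ; pick H3
  Q 15.126.33.247: descend 00001111011111 ; hops seen [H3,H3] ; pick H3
  + 94.0.0.0/8 (H6) depth=8
  + 15.124.96.0/22 (H1) depth=22
  + 15.124.96.208/28 (H4) depth=28
  + 94.0.0.0/8 (H2) depth=8
  Q 15.112.0.0: descend 000011110111 ; hops seen [H3,H3] ; pick H3
  + 15.124.96.0/24 (H1) depth=24
  del 94.0.0.0/8 (clear depth 8)
  Q 15.124.96.7: descend 000011110111110001100000 ; hops seen [H3,H3,H1,H1] ; pick H1
  del 0.0.0.0/0 (clear depth 0)
  Q 15.124.96.208: descend 0000111101111100011000001101 ; hops seen [H3,H1,H1,H4] ; pick H4
  + 94.175.0.0/16 (H0) depth=16
  del 15.124.96.0/24 (clear depth 24)
  Q 94.175.0.3: descend 0101111010101111 ; hops seen [H0] ; pick H0
  + 15.124.96.0/23 (H5) depth=23
  + 94.175.205.244/32 (H0) depth=32
  Q 15.116.125.37: descend 000011110111 ; hops seen [H3] ; pick H3
  del 15.112.0.0/12 (clear depth 12)
  + 15.124.96.208/28 (H1) depth=28
  + 15.124.96.192/26 (H3) depth=26
  + 94.0.0.0/8 (H2) depth=8
  Q 15.124.96.192: descend 000011110111110001100000110 ; hops seen [H1,H5,H3] ; pick H3
  del 94.0.0.0/8 (clear depth 8)
  Q 15.124.96.192: descend 000011110111110001100000110 ; hops seen [H1,H5,H3] ; pick H3
  del 15.124.96.0/23 (clear depth 23)
  del 15.124.96.208/28 (clear depth 28)
  + 94.175.205.0/24 (H6) depth=24

== LOOKUPS ==
["H3","H3","H3","H3","H1","H4","H0","H3","H3","H3"]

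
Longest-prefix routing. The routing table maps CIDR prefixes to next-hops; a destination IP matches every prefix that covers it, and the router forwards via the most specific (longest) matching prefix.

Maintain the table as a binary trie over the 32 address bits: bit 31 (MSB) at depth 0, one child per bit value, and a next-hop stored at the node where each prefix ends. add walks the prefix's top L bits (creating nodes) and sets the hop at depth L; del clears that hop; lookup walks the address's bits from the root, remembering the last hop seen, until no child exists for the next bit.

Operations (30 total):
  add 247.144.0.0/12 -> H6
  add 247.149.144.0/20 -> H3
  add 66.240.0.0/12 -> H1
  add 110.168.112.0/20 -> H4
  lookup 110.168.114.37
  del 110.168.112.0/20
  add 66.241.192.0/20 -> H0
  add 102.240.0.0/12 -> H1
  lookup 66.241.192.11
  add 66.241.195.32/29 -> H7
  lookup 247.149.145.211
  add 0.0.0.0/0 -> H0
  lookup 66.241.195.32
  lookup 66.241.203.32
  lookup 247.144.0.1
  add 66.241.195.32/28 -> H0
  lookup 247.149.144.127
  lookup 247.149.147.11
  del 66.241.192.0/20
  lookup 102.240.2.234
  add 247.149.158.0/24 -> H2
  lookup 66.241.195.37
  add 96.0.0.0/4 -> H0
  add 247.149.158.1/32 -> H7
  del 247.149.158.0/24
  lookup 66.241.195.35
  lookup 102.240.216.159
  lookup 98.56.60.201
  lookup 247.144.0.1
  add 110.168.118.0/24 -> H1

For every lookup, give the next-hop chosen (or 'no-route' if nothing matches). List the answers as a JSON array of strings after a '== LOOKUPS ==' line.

Apply in order:
  + 247.144.0.0/12 (H6) depth=12
  + 247.149.144.0/20 (H3) depth=20
  + 66.240.0.0/12 (H1) depth=12
  + 110.168.112.0/20 (H4) depth=20
  Q 110.168.114.37: descend 01101110101010000111 ; hops seen [H4] ; pick H4
  - 110.168.112.0/20 clear@20
  + 66.241.192.0/20 (H0) depth=20
  + 102.240.0.0/12 (H1) depth=12
  Q 66.241.192.11: descend 01000010111100011100 ; hops seen [H1,H0] ; pick H0
  + 66.241.195.32/29 (H7) depth=29
  Q 247.149.145.211: descend 11110111100101011001 ; hops seen [H6,H3] ; pick H3
  + 0.0.0.0/0 (H0) depth=0
  Q 66.241.195.32: descend 01000010111100011100001100100 ; hops seen [H0,H1,H0,H7] ; pick H7
  Q 66.241.203.32: descend 01000010111100011100 ; hops seen [H0,H1,H0] ; pick H0
  Q 247.144.0.1: descend 1111011110010 ; hops seen [H0,H6] ; pick H6
  + 66.241.195.32/28 (H0) depth=28
  Q 247.149.144.127: descend 11110111100101011001 ; hops seen [H0,H6,H3] ; pick H3
  Q 247.149.147.11: descend 11110111100101011001 ; hops seen [H0,H6,H3] ; pick H3
  - 66.241.192.0/20 clear@20
  Q 102.240.2.234: descend 011001101111 ; hops seen [H0,H1] ; pick H1
  + 247.149.158.0/24 (H2) depth=24
  Q 66.241.195.37: descend 01000010111100011100001100100 ; hops seen [H0,H1,H0,H7] ; pick H7
  + 96.0.0.0/4 (H0) depth=4
  + 247.149.158.1/32 (H7) depth=32
  - 247.149.158.0/24 clear@24
  Q 66.241.195.35: descend 01000010111100011100001100100 ; hops seen [H0,H1,H0,H7] ; pick H7
  Q 102.240.216.159: descend 011001101111 ; hops seen [H0,H0,H1] ; pick H1
  Q 98.56.60.201: descend 01100 ; hops seen [H0,H0] ; pick H0
  Q 247.144.0.1: descend 1111011110010 ; hops seen [H0,H6] ; pick H6
  + 110.168.118.0/24 (H1) depth=24

== LOOKUPS ==
["H4","H0","H3","H7","H0","H6","H3","H3","H1","H7","H7","H1","H0","H6"]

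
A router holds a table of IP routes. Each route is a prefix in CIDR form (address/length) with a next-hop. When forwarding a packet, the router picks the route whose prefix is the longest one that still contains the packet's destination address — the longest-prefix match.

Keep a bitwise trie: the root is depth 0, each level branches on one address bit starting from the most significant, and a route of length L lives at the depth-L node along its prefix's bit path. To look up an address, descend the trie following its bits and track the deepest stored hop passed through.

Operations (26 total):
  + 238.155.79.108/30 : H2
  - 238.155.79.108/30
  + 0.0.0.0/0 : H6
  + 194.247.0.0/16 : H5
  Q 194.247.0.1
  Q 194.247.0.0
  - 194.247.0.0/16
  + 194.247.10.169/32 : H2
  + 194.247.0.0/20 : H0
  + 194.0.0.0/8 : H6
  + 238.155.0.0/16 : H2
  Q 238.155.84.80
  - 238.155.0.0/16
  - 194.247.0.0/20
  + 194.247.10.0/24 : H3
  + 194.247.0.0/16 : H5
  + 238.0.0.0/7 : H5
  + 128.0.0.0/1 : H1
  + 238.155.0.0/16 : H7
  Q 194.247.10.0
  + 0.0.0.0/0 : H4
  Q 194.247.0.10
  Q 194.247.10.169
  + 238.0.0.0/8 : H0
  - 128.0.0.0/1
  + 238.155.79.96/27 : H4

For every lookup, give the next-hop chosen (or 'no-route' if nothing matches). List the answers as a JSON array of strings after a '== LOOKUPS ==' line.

Apply in order:
  add 238.155.79.108/30 -> H2 at depth 30
  del 238.155.79.108/30 (clear depth 30)
  add 0.0.0.0/0 -> H6 at depth 0
  add 194.247.0.0/16 -> H5 at depth 16
  Q 194.247.0.1: descend 1100001011110111 ; hops seen [H6,H5] ; pick H5
  Q 194.247.0.0: descend 1100001011110111 ; hops seen [H6,H5] ; pick H5
  del 194.247.0.0/16 (clear depth 16)
  add 194.247.10.169/32 -> H2 at depth 32
  add 194.247.0.0/20 -> H0 at depth 20
  add 194.0.0.0/8 -> H6 at depth 8
  add 238.155.0.0/16 -> H2 at depth 16
  Q 238.155.84.80: descend 1110111010011011010 ; hops seen [H6,H2] ; pick H2
  del 238.155.0.0/16 (clear depth 16)
  del 194.247.0.0/20 (clear depth 20)
  add 194.247.10.0/24 -> H3 at depth 24
  add 194.247.0.0/16 -> H5 at depth 16
  add 238.0.0.0/7 -> H5 at depth 7
  add 128.0.0.0/1 -> H1 at depth 1
  add 238.155.0.0/16 -> H7 at depth 16
  Q 194.247.10.0: descend 110000101111011100001010 ; hops seen [H6,H1,H6,H5,H3] ; pick H3
  add 0.0.0.0/0 -> H4 at depth 0
  Q 194.247.0.10: descend 11000010111101110000 ; hops seen [H4,H1,H6,H5] ; pick H5
  Q 194.247.10.169: descend 11000010111101110000101010101001 ; hops seen [H4,H1,H6,H5,H3,H2] ; pick H2
  add 238.0.0.0/8 -> H0 at depth 8
  del 128.0.0.0/1 (clear depth 1)
  add 238.155.79.96/27 -> H4 at depth 27

== LOOKUPS ==
["H5","H5","H2","H3","H5","H2"]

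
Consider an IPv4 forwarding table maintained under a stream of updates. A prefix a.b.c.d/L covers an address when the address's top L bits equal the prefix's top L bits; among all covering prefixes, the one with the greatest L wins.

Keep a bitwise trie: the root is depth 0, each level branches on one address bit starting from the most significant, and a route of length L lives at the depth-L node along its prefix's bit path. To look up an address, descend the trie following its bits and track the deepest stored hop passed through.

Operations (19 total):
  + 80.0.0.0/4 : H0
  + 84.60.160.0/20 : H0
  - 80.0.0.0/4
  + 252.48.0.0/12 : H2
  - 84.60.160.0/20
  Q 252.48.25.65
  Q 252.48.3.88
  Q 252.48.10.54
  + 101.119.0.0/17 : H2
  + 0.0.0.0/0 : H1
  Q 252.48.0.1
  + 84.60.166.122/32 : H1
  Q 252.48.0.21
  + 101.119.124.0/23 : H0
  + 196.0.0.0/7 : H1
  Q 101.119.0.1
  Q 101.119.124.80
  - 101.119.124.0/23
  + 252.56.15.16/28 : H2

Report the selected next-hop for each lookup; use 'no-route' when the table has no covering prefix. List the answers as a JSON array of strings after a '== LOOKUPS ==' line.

Process each operation:
  add 80.0.0.0/4 -> H0 at depth 4
  add 84.60.160.0/20 -> H0 at depth 20
  - 80.0.0.0/4 clear@4
  add 252.48.0.0/12 -> H2 at depth 12
  - 84.60.160.0/20 clear@20
  Q 252.48.25.65: descend 111111000011 ; hops seen [H2] ; pick H2
  Q 252.48.3.88: descend 111111000011 ; hops seen [H2] ; pick H2
  Q 252.48.10.54: descend 111111000011 ; hops seen [H2] ; pick H2
  add 101.119.0.0/17 -> H2 at depth 17
  add 0.0.0.0/0 -> H1 at depth 0
  Q 252.48.0.1: descend 111111000011 ; hops seen [H1,H2] ; pick H2
  add 84.60.166.122/32 -> H1 at depth 32
  Q 252.48.0.21: descend 111111000011 ; hops seen [H1,H2] ; pick H2
  add 101.119.124.0/23 -> H0 at depth 23
  add 196.0.0.0/7 -> H1 at depth 7
  Q 101.119.0.1: descend 01100101011101110 ; hops seen [H1,H2] ; pick H2
  Q 101.119.124.80: descend 01100101011101110111110 ; hops seen [H1,H2,H0] ; pick H0
  - 101.119.124.0/23 clear@23
  add 252.56.15.16/28 -> H2 at depth 28

== LOOKUPS ==
["H2","H2","H2","H2","H2","H2","H0"]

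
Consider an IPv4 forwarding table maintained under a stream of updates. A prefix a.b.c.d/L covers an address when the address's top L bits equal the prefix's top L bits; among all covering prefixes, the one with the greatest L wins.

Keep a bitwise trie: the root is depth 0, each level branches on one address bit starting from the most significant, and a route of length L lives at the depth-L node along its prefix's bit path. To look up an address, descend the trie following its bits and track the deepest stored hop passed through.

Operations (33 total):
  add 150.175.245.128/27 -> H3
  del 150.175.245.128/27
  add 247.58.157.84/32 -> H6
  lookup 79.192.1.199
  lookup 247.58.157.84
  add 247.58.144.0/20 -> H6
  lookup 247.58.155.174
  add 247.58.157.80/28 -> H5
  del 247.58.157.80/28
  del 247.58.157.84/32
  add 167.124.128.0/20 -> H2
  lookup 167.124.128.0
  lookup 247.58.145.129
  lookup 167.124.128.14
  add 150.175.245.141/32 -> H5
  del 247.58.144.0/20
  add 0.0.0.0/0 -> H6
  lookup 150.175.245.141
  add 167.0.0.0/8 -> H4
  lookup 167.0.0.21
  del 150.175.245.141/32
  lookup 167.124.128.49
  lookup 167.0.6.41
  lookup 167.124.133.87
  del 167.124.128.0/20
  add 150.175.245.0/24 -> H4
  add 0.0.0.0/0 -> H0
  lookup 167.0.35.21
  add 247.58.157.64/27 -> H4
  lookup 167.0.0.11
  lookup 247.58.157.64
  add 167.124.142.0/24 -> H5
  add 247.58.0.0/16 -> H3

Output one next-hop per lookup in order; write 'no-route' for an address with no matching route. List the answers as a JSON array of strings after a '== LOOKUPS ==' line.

Trace:
  + 150.175.245.128/27 (H3) depth=27
  del 150.175.245.128/27 (clear depth 27)
  + 247.58.157.84/32 (H6) depth=32
  ? 79.192.1.199  path d0:-  best=no-route
  ? 247.58.157.84  path d0:-→d1:-→d2:-→d3:-→d4:-→d5:-→d6:-→d7:-→d8:-→d9:-→d10:-→d11:-→d12:-→d13:-→d14:-→d15:-→d16:-→d17:-→d18:-→d19:-→d20:-→d21:-→d22:-→d23:-→d24:-→d25:-→d26:-→d27:-→d28:-→d29:-→d30:-→d31:-→d32:H6  best=H6
  + 247.58.144.0/20 (H6) depth=20
  ? 247.58.155.174  path d0:-→d1:-→d2:-→d3:-→d4:-→d5:-→d6:-→d7:-→d8:-→d9:-→d10:-→d11:-→d12:-→d13:-→d14:-→d15:-→d16:-→d17:-→d18:-→d19:-→d20:H6→d21:-  best=H6
  + 247.58.157.80/28 (H5) depth=28
  del 247.58.157.80/28 (clear depth 28)
  del 247.58.157.84/32 (clear depth 32)
  + 167.124.128.0/20 (H2) depth=20
  ? 167.124.128.0  path d0:-→d1:-→d2:-→d3:-→d4:-→d5:-→d6:-→d7:-→d8:-→d9:-→d10:-→d11:-→d12:-→d13:-→d14:-→d15:-→d16:-→d17:-→d18:-→d19:-→d20:H2  best=H2
  ? 247.58.145.129  path d0:-→d1:-→d2:-→d3:-→d4:-→d5:-→d6:-→d7:-→d8:-→d9:-→d10:-→d11:-→d12:-→d13:-→d14:-→d15:-→d16:-→d17:-→d18:-→d19:-→d20:H6  best=H6
  ? 167.124.128.14  path d0:-→d1:-→d2:-→d3:-→d4:-→d5:-→d6:-→d7:-→d8:-→d9:-→d10:-→d11:-→d12:-→d13:-→d14:-→d15:-→d16:-→d17:-→d18:-→d19:-→d20:H2  best=H2
  + 150.175.245.141/32 (H5) depth=32
  del 247.58.144.0/20 (clear depth 20)
  + 0.0.0.0/0 (H6) depth=0
  ? 150.175.245.141  path d0:H6→d1:-→d2:-→d3:-→d4:-→d5:-→d6:-→d7:-→d8:-→d9:-→d10:-→d11:-→d12:-→d13:-→d14:-→d15:-→d16:-→d17:-→d18:-→d19:-→d20:-→d21:-→d22:-→d23:-→d24:-→d25:-→d26:-→d27:-→d28:-→d29:-→d30:-→d31:-→d32:H5  best=H5
  + 167.0.0.0/8 (H4) depth=8
  ? 167.0.0.21  path d0:H6→d1:-→d2:-→d3:-→d4:-→d5:-→d6:-→d7:-→d8:H4→d9:-  best=H4
  del 150.175.245.141/32 (clear depth 32)
  ? 167.124.128.49  path d0:H6→d1:-→d2:-→d3:-→d4:-→d5:-→d6:-→d7:-→d8:H4→d9:-→d10:-→d11:-→d12:-→d13:-→d14:-→d15:-→d16:-→d17:-→d18:-→d19:-→d20:H2  best=H2
  ? 167.0.6.41  path d0:H6→d1:-→d2:-→d3:-→d4:-→d5:-→d6:-→d7:-→d8:H4→d9:-  best=H4
  ? 167.124.133.87  path d0:H6→d1:-→d2:-→d3:-→d4:-→d5:-→d6:-→d7:-→d8:H4→d9:-→d10:-→d11:-→d12:-→d13:-→d14:-→d15:-→d16:-→d17:-→d18:-→d19:-→d20:H2  best=H2
  del 167.124.128.0/20 (clear depth 20)
  + 150.175.245.0/24 (H4) depth=24
  + 0.0.0.0/0 (H0) depth=0
  ? 167.0.35.21  path d0:H0→d1:-→d2:-→d3:-→d4:-→d5:-→d6:-→d7:-→d8:H4→d9:-  best=H4
  + 247.58.157.64/27 (H4) depth=27
  ? 167.0.0.11  path d0:H0→d1:-→d2:-→d3:-→d4:-→d5:-→d6:-→d7:-→d8:H4→d9:-  best=H4
  ? 247.58.157.64  path d0:H0→d1:-→d2:-→d3:-→d4:-→d5:-→d6:-→d7:-→d8:-→d9:-→d10:-→d11:-→d12:-→d13:-→d14:-→d15:-→d16:-→d17:-→d18:-→d19:-→d20:-→d21:-→d22:-→d23:-→d24:-→d25:-→d26:-→d27:H4  best=H4
  + 167.124.142.0/24 (H5) depth=24
  + 247.58.0.0/16 (H3) depth=16

== LOOKUPS ==
["no-route","H6","H6","H2","H6","H2","H5","H4","H2","H4","H2","H4","H4","H4"]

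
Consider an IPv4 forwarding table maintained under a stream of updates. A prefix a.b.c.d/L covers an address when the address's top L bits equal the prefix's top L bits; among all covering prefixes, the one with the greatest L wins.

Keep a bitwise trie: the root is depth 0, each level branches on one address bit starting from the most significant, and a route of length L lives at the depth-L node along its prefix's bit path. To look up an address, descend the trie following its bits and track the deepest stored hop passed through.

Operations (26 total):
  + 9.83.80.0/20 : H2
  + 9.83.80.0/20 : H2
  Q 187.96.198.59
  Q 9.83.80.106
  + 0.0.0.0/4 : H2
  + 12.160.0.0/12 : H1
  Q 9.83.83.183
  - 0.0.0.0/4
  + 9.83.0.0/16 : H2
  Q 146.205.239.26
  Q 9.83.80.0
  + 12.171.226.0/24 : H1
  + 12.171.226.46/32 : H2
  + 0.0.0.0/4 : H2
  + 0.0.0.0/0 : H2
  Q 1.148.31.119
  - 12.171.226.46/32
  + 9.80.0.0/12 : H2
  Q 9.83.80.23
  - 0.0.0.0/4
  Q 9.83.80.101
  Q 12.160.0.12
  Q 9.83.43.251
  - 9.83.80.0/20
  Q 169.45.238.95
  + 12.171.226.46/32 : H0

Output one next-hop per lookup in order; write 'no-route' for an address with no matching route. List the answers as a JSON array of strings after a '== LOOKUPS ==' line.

Process each operation:
  + 9.83.80.0/20 (H2) depth=20
  + 9.83.80.0/20 (H2) depth=20
  lookup 187.96.198.59: bits ε walk d0:- -> no-route
  lookup 9.83.80.106: bits 00001001010100110101 walk d0:-→d1:-→d2:-→d3:-→d4:-→d5:-→d6:-→d7:-→d8:-→d9:-→d10:-→d11:-→d12:-→d13:-→d14:-→d15:-→d16:-→d17:-→d18:-→d19:-→d20:H2 -> H2
  + 0.0.0.0/4 (H2) depth=4
  + 12.160.0.0/12 (H1) depth=12
  lookup 9.83.83.183: bits 00001001010100110101 walk d0:-→d1:-→d2:-→d3:-→d4:H2→d5:-→d6:-→d7:-→d8:-→d9:-→d10:-→d11:-→d12:-→d13:-→d14:-→d15:-→d16:-→d17:-→d18:-→d19:-→d20:H2 -> H2
  - 0.0.0.0/4 clear@4
  + 9.83.0.0/16 (H2) depth=16
  lookup 146.205.239.26: bits ε walk d0:- -> no-route
  lookup 9.83.80.0: bits 00001001010100110101 walk d0:-→d1:-→d2:-→d3:-→d4:-→d5:-→d6:-→d7:-→d8:-→d9:-→d10:-→d11:-→d12:-→d13:-→d14:-→d15:-→d16:H2→d17:-→d18:-→d19:-→d20:H2 -> H2
  + 12.171.226.0/24 (H1) depth=24
  + 12.171.226.46/32 (H2) depth=32
  + 0.0.0.0/4 (H2) depth=4
  + 0.0.0.0/0 (H2) depth=0
  lookup 1.148.31.119: bits 0000 walk d0:H2→d1:-→d2:-→d3:-→d4:H2 -> H2
  - 12.171.226.46/32 clear@32
  + 9.80.0.0/12 (H2) depth=12
  lookup 9.83.80.23: bits 00001001010100110101 walk d0:H2→d1:-→d2:-→d3:-→d4:H2→d5:-→d6:-→d7:-→d8:-→d9:-→d10:-→d11:-→d12:H2→d13:-→d14:-→d15:-→d16:H2→d17:-→d18:-→d19:-→d20:H2 -> H2
  - 0.0.0.0/4 clear@4
  lookup 9.83.80.101: bits 00001001010100110101 walk d0:H2→d1:-→d2:-→d3:-→d4:-→d5:-→d6:-→d7:-→d8:-→d9:-→d10:-→d11:-→d12:H2→d13:-→d14:-→d15:-→d16:H2→d17:-→d18:-→d19:-→d20:H2 -> H2
  lookup 12.160.0.12: bits 000011001010 walk d0:H2→d1:-→d2:-→d3:-→d4:-→d5:-→d6:-→d7:-→d8:-→d9:-→d10:-→d11:-→d12:H1 -> H1
  lookup 9.83.43.251: bits 00001001010100110 walk d0:H2→d1:-→d2:-→d3:-→d4:-→d5:-→d6:-→d7:-→d8:-→d9:-→d10:-→d11:-→d12:H2→d13:-→d14:-→d15:-→d16:H2→d17:- -> H2
  - 9.83.80.0/20 clear@20
  lookup 169.45.238.95: bits ε walk d0:H2 -> H2
  + 12.171.226.46/32 (H0) depth=32

== LOOKUPS ==
["no-route","H2","H2","no-route","H2","H2","H2","H2","H1","H2","H2"]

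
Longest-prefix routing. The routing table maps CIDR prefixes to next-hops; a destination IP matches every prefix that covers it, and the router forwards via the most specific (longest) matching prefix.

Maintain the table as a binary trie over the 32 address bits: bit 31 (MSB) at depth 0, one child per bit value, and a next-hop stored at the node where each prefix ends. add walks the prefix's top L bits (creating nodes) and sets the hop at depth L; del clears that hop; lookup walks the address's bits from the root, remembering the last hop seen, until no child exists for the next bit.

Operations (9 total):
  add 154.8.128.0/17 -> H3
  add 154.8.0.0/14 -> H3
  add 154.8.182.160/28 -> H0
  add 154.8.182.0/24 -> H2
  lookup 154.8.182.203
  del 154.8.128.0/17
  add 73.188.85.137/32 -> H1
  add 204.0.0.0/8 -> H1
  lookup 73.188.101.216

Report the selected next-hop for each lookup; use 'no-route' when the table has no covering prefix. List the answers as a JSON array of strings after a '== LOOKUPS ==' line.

Apply in order:
  add 154.8.128.0/17 -> H3 at depth 17
  add 154.8.0.0/14 -> H3 at depth 14
  add 154.8.182.160/28 -> H0 at depth 28
  add 154.8.182.0/24 -> H2 at depth 24
  lookup 154.8.182.203: bits 1001101000001000101101101 walk d0:-→d1:-→d2:-→d3:-→d4:-→d5:-→d6:-→d7:-→d8:-→d9:-→d10:-→d11:-→d12:-→d13:-→d14:H3→d15:-→d16:-→d17:H3→d18:-→d19:-→d20:-→d21:-→d22:-→d23:-→d24:H2→d25:- -> H2
  del 154.8.128.0/17 (clear depth 17)
  add 73.188.85.137/32 -> H1 at depth 32
  add 204.0.0.0/8 -> H1 at depth 8
  lookup 73.188.101.216: bits 010010011011110001 walk d0:-→d1:-→d2:-→d3:-→d4:-→d5:-→d6:-→d7:-→d8:-→d9:-→d10:-→d11:-→d12:-→d13:-→d14:-→d15:-→d16:-→d17:-→d18:- -> no-route

== LOOKUPS ==
["H2","no-route"]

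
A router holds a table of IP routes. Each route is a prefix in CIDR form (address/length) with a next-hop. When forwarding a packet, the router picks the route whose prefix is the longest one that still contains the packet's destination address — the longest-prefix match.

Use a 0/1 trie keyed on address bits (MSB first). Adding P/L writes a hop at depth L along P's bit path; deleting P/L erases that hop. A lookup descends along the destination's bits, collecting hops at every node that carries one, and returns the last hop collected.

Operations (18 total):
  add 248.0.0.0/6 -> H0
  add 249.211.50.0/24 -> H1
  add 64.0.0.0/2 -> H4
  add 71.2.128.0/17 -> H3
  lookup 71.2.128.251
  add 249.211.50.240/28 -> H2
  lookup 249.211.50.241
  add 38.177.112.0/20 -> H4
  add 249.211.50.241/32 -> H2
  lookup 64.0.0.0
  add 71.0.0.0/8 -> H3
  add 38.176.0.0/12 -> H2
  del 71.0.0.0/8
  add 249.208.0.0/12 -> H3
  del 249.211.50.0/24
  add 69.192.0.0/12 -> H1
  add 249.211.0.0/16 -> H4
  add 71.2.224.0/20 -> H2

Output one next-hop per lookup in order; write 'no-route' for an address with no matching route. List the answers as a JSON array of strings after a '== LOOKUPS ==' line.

Trace:
  + 248.0.0.0/6 (H0) depth=6
  + 249.211.50.0/24 (H1) depth=24
  + 64.0.0.0/2 (H4) depth=2
  + 71.2.128.0/17 (H3) depth=17
  Q 71.2.128.251: descend 01000111000000101 ; hops seen [H4,H3] ; pick H3
  + 249.211.50.240/28 (H2) depth=28
  Q 249.211.50.241: descend 1111100111010011001100101111 ; hops seen [H0,H1,H2] ; pick H2
  + 38.177.112.0/20 (H4) depth=20
  + 249.211.50.241/32 (H2) depth=32
  Q 64.0.0.0: descend 01000 ; hops seen [H4] ; pick H4
  + 71.0.0.0/8 (H3) depth=8
  + 38.176.0.0/12 (H2) depth=12
  del 71.0.0.0/8 (clear depth 8)
  + 249.208.0.0/12 (H3) depth=12
  del 249.211.50.0/24 (clear depth 24)
  + 69.192.0.0/12 (H1) depth=12
  + 249.211.0.0/16 (H4) depth=16
  + 71.2.224.0/20 (H2) depth=20

== LOOKUPS ==
["H3","H2","H4"]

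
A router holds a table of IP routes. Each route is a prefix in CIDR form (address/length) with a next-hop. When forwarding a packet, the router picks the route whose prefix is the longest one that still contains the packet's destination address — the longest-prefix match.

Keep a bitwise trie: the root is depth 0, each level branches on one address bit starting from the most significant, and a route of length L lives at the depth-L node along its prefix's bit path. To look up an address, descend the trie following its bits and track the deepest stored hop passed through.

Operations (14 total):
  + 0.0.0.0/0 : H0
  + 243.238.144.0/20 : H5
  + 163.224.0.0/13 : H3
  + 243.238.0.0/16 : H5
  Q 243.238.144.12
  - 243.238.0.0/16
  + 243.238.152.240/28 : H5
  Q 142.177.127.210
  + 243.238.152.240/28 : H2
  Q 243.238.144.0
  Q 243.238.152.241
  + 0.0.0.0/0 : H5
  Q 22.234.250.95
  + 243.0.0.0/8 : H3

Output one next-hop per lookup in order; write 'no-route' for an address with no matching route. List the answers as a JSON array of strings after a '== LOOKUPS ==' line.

Process each operation:
  add 0.0.0.0/0 -> H0 at depth 0
  add 243.238.144.0/20 -> H5 at depth 20
  add 163.224.0.0/13 -> H3 at depth 13
  add 243.238.0.0/16 -> H5 at depth 16
  ? 243.238.144.12  path d0:H0→d1:-→d2:-→d3:-→d4:-→d5:-→d6:-→d7:-→d8:-→d9:-→d10:-→d11:-→d12:-→d13:-→d14:-→d15:-→d16:H5→d17:-→d18:-→d19:-→d20:H5  best=H5
  del 243.238.0.0/16 (clear depth 16)
  add 243.238.152.240/28 -> H5 at depth 28
  ? 142.177.127.210  path d0:H0→d1:-→d2:-  best=H0
  add 243.238.152.240/28 -> H2 at depth 28
  ? 243.238.144.0  path d0:H0→d1:-→d2:-→d3:-→d4:-→d5:-→d6:-→d7:-→d8:-→d9:-→d10:-→d11:-→d12:-→d13:-→d14:-→d15:-→d16:-→d17:-→d18:-→d19:-→d20:H5  best=H5
  ? 243.238.152.241  path d0:H0→d1:-→d2:-→d3:-→d4:-→d5:-→d6:-→d7:-→d8:-→d9:-→d10:-→d11:-→d12:-→d13:-→d14:-→d15:-→d16:-→d17:-→d18:-→d19:-→d20:H5→d21:-→d22:-→d23:-→d24:-→d25:-→d26:-→d27:-→d28:H2  best=H2
  add 0.0.0.0/0 -> H5 at depth 0
  ? 22.234.250.95  path d0:H5  best=H5
  add 243.0.0.0/8 -> H3 at depth 8

== LOOKUPS ==
["H5","H0","H5","H2","H5"]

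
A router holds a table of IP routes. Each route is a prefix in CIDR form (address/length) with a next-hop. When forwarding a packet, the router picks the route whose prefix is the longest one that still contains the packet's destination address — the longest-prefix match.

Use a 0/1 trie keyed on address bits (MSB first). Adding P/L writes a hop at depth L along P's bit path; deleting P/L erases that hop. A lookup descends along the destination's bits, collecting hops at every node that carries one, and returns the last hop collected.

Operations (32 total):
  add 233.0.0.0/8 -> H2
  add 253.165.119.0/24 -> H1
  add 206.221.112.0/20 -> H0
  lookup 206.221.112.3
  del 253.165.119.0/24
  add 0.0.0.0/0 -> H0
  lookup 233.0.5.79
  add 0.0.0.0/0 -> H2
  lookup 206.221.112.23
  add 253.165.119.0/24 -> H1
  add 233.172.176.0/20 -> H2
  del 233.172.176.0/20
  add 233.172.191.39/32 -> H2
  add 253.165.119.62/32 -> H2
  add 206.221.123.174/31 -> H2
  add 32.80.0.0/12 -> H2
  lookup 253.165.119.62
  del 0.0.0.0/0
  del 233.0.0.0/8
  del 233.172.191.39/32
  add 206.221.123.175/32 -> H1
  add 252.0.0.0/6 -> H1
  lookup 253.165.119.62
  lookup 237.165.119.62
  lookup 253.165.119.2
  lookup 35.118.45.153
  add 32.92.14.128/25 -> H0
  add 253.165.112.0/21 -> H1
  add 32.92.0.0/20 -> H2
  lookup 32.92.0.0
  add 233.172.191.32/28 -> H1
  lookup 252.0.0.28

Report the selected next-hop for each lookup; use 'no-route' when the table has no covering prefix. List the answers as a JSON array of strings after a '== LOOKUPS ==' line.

Process each operation:
  add 233.0.0.0/8 -> H2 at depth 8
  add 253.165.119.0/24 -> H1 at depth 24
  add 206.221.112.0/20 -> H0 at depth 20
  lookup 206.221.112.3: bits 11001110110111010111 walk d0:-→d1:-→d2:-→d3:-→d4:-→d5:-→d6:-→d7:-→d8:-→d9:-→d10:-→d11:-→d12:-→d13:-→d14:-→d15:-→d16:-→d17:-→d18:-→d19:-→d20:H0 -> H0
  - 253.165.119.0/24 clear@24
  add 0.0.0.0/0 -> H0 at depth 0
  lookup 233.0.5.79: bits 11101001 walk d0:H0→d1:-→d2:-→d3:-→d4:-→d5:-→d6:-→d7:-→d8:H2 -> H2
  add 0.0.0.0/0 -> H2 at depth 0
  lookup 206.221.112.23: bits 11001110110111010111 walk d0:H2→d1:-→d2:-→d3:-→d4:-→d5:-→d6:-→d7:-→d8:-→d9:-→d10:-→d11:-→d12:-→d13:-→d14:-→d15:-→d16:-→d17:-→d18:-→d19:-→d20:H0 -> H0
  add 253.165.119.0/24 -> H1 at depth 24
  add 233.172.176.0/20 -> H2 at depth 20
  - 233.172.176.0/20 clear@20
  add 233.172.191.39/32 -> H2 at depth 32
  add 253.165.119.62/32 -> H2 at depth 32
  add 206.221.123.174/31 -> H2 at depth 31
  add 32.80.0.0/12 -> H2 at depth 12
  lookup 253.165.119.62: bits 11111101101001010111011100111110 walk d0:H2→d1:-→d2:-→d3:-→d4:-→d5:-→d6:-→d7:-→d8:-→d9:-→d10:-→d11:-→d12:-→d13:-→d14:-→d15:-→d16:-→d17:-→d18:-→d19:-→d20:-→d21:-→d22:-→d23:-→d24:H1→d25:-→d26:-→d27:-→d28:-→d29:-→d30:-→d31:-→d32:H2 -> H2
  - 0.0.0.0/0 clear@0
  - 233.0.0.0/8 clear@8
  - 233.172.191.39/32 clear@32
  add 206.221.123.175/32 -> H1 at depth 32
  add 252.0.0.0/6 -> H1 at depth 6
  lookup 253.165.119.62: bits 11111101101001010111011100111110 walk d0:-→d1:-→d2:-→d3:-→d4:-→d5:-→d6:H1→d7:-→d8:-→d9:-→d10:-→d11:-→d12:-→d13:-→d14:-→d15:-→d16:-→d17:-→d18:-→d19:-→d20:-→d21:-→d22:-→d23:-→d24:H1→d25:-→d26:-→d27:-→d28:-→d29:-→d30:-→d31:-→d32:H2 -> H2
  lookup 237.165.119.62: bits 11101 walk d0:-→d1:-→d2:-→d3:-→d4:-→d5:- -> no-route
  lookup 253.165.119.2: bits 11111101101001010111011100 walk d0:-→d1:-→d2:-→d3:-→d4:-→d5:-→d6:H1→d7:-→d8:-→d9:-→d10:-→d11:-→d12:-→d13:-→d14:-→d15:-→d16:-→d17:-→d18:-→d19:-→d20:-→d21:-→d22:-→d23:-→d24:H1→d25:-→d26:- -> H1
  lookup 35.118.45.153: bits 001000 walk d0:-→d1:-→d2:-→d3:-→d4:-→d5:-→d6:- -> no-route
  add 32.92.14.128/25 -> H0 at depth 25
  add 253.165.112.0/21 -> H1 at depth 21
  add 32.92.0.0/20 -> H2 at depth 20
  lookup 32.92.0.0: bits 00100000010111000000 walk d0:-→d1:-→d2:-→d3:-→d4:-→d5:-→d6:-→d7:-→d8:-→d9:-→d10:-→d11:-→d12:H2→d13:-→d14:-→d15:-→d16:-→d17:-→d18:-→d19:-→d20:H2 -> H2
  add 233.172.191.32/28 -> H1 at depth 28
  lookup 252.0.0.28: bits 1111110 walk d0:-→d1:-→d2:-→d3:-→d4:-→d5:-→d6:H1→d7:- -> H1

== LOOKUPS ==
["H0","H2","H0","H2","H2","no-route","H1","no-route","H2","H1"]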